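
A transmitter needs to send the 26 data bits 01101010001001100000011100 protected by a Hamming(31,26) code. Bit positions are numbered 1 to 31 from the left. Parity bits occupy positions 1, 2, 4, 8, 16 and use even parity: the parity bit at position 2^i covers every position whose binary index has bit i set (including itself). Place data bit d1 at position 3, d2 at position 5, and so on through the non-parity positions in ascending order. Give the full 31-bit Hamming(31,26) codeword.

1100110010100011001100000011100

Place data bits at non-power-of-two positions: b3=0, b5=1, b6=1, b7=0, b9=1, b10=0, b11=1, b12=0, b13=0, b14=0, b15=1, b17=0, b18=0, b19=1, b20=1, b21=0, b22=0, b23=0, b24=0, b25=0, b26=0, b27=1, b28=1, b29=1, b30=0, b31=0.
p1 = XOR of data positions {3,5,7,9,11,13,15,17,19,21,23,25,27,29,31} = 0⊕1⊕0⊕1⊕1⊕0⊕1⊕0⊕1⊕0⊕0⊕0⊕1⊕1⊕0 = 1
p2 = XOR of data positions {3,6,7,10,11,14,15,18,19,22,23,26,27,30,31} = 0⊕1⊕0⊕0⊕1⊕0⊕1⊕0⊕1⊕0⊕0⊕0⊕1⊕0⊕0 = 1
p4 = XOR of data positions {5,6,7,12,13,14,15,20,21,22,23,28,29,30,31} = 1⊕1⊕0⊕0⊕0⊕0⊕1⊕1⊕0⊕0⊕0⊕1⊕1⊕0⊕0 = 0
p8 = XOR of data positions {9,10,11,12,13,14,15,24,25,26,27,28,29,30,31} = 1⊕0⊕1⊕0⊕0⊕0⊕1⊕0⊕0⊕0⊕1⊕1⊕1⊕0⊕0 = 0
p16 = XOR of data positions {17,18,19,20,21,22,23,24,25,26,27,28,29,30,31} = 0⊕0⊕1⊕1⊕0⊕0⊕0⊕0⊕0⊕0⊕1⊕1⊕1⊕0⊕0 = 1
Codeword b1..b31 = 1100110010100011001100000011100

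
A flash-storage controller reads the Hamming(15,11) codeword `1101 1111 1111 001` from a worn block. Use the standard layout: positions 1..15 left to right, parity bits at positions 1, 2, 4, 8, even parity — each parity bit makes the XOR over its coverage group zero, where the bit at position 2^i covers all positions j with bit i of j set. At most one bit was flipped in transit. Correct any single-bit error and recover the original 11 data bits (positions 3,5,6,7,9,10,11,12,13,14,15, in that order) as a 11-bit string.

s1: b1⊕b3⊕b5⊕b7⊕b9⊕b11⊕b13⊕b15 = 1⊕0⊕1⊕1⊕1⊕1⊕0⊕1 = 0
s2: b2⊕b3⊕b6⊕b7⊕b10⊕b11⊕b14⊕b15 = 1⊕0⊕1⊕1⊕1⊕1⊕0⊕1 = 0
s4: b4⊕b5⊕b6⊕b7⊕b12⊕b13⊕b14⊕b15 = 1⊕1⊕1⊕1⊕1⊕0⊕0⊕1 = 0
s8: b8⊕b9⊕b10⊕b11⊕b12⊕b13⊕b14⊕b15 = 1⊕1⊕1⊕1⊕1⊕0⊕0⊕1 = 0
Syndrome (s8...s1) = 0000 → position 0 (no error).
No correction needed.
Data bits at positions 3,5,6,7,9,10,11,12,13,14,15: 01111111001

01111111001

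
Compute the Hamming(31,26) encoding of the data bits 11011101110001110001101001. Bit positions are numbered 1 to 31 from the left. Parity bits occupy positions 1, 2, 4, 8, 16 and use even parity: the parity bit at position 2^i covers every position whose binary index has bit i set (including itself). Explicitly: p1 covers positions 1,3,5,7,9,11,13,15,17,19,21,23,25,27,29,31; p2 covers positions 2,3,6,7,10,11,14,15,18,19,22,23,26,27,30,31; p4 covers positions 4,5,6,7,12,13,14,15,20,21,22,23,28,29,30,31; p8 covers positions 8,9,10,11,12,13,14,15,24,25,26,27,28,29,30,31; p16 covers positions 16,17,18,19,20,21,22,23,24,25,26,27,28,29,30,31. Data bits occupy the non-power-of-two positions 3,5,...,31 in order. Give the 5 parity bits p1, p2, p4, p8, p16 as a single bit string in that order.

Place data bits at non-power-of-two positions: b3=1, b5=1, b6=0, b7=1, b9=1, b10=1, b11=0, b12=1, b13=1, b14=1, b15=0, b17=0, b18=0, b19=1, b20=1, b21=1, b22=0, b23=0, b24=0, b25=1, b26=1, b27=0, b28=1, b29=0, b30=0, b31=1.
p1 = XOR of data positions {3,5,7,9,11,13,15,17,19,21,23,25,27,29,31} = 1⊕1⊕1⊕1⊕0⊕1⊕0⊕0⊕1⊕1⊕0⊕1⊕0⊕0⊕1 = 1
p2 = XOR of data positions {3,6,7,10,11,14,15,18,19,22,23,26,27,30,31} = 1⊕0⊕1⊕1⊕0⊕1⊕0⊕0⊕1⊕0⊕0⊕1⊕0⊕0⊕1 = 1
p4 = XOR of data positions {5,6,7,12,13,14,15,20,21,22,23,28,29,30,31} = 1⊕0⊕1⊕1⊕1⊕1⊕0⊕1⊕1⊕0⊕0⊕1⊕0⊕0⊕1 = 1
p8 = XOR of data positions {9,10,11,12,13,14,15,24,25,26,27,28,29,30,31} = 1⊕1⊕0⊕1⊕1⊕1⊕0⊕0⊕1⊕1⊕0⊕1⊕0⊕0⊕1 = 1
p16 = XOR of data positions {17,18,19,20,21,22,23,24,25,26,27,28,29,30,31} = 0⊕0⊕1⊕1⊕1⊕0⊕0⊕0⊕1⊕1⊕0⊕1⊕0⊕0⊕1 = 1
Parity bits p1,p2,p4,p8,p16 = 11111

11111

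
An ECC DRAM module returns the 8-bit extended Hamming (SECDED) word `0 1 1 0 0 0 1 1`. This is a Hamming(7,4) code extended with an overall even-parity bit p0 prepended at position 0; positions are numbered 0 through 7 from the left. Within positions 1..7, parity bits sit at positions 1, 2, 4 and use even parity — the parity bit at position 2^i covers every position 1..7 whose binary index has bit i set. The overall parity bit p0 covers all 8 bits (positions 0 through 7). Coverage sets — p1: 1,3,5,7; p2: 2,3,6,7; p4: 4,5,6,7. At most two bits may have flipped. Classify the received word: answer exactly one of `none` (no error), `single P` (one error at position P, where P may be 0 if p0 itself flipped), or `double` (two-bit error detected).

double

s1: b1⊕b3⊕b5⊕b7 = 1⊕0⊕0⊕1 = 0
s2: b2⊕b3⊕b6⊕b7 = 1⊕0⊕1⊕1 = 1
s4: b4⊕b5⊕b6⊕b7 = 0⊕0⊕1⊕1 = 0
Syndrome (s4...s1) = 010 → position 2.
Overall parity (XOR of all 8 bits, including p0): 0⊕1⊕1⊕0⊕0⊕0⊕1⊕1 = 0
Overall=0, syndrome position=2 → double-bit error detected (uncorrectable).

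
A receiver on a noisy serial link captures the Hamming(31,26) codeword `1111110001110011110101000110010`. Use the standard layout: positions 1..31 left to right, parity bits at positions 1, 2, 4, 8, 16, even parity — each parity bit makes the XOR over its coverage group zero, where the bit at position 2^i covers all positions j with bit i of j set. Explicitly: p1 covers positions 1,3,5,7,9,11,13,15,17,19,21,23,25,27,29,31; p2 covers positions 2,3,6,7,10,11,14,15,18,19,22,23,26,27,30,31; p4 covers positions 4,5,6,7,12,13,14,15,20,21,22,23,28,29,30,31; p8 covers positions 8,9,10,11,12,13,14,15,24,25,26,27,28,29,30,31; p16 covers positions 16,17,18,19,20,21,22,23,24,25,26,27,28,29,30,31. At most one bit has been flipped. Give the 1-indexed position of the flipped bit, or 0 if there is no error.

s1: b1⊕b3⊕b5⊕b7⊕b9⊕b11⊕b13⊕b15⊕b17⊕b19⊕b21⊕b23⊕b25⊕b27⊕b29⊕b31 = 1⊕1⊕1⊕0⊕0⊕1⊕0⊕1⊕1⊕0⊕0⊕0⊕0⊕1⊕0⊕0 = 1
s2: b2⊕b3⊕b6⊕b7⊕b10⊕b11⊕b14⊕b15⊕b18⊕b19⊕b22⊕b23⊕b26⊕b27⊕b30⊕b31 = 1⊕1⊕1⊕0⊕1⊕1⊕0⊕1⊕1⊕0⊕1⊕0⊕1⊕1⊕1⊕0 = 1
s4: b4⊕b5⊕b6⊕b7⊕b12⊕b13⊕b14⊕b15⊕b20⊕b21⊕b22⊕b23⊕b28⊕b29⊕b30⊕b31 = 1⊕1⊕1⊕0⊕1⊕0⊕0⊕1⊕1⊕0⊕1⊕0⊕0⊕0⊕1⊕0 = 0
s8: b8⊕b9⊕b10⊕b11⊕b12⊕b13⊕b14⊕b15⊕b24⊕b25⊕b26⊕b27⊕b28⊕b29⊕b30⊕b31 = 0⊕0⊕1⊕1⊕1⊕0⊕0⊕1⊕0⊕0⊕1⊕1⊕0⊕0⊕1⊕0 = 1
s16: b16⊕b17⊕b18⊕b19⊕b20⊕b21⊕b22⊕b23⊕b24⊕b25⊕b26⊕b27⊕b28⊕b29⊕b30⊕b31 = 1⊕1⊕1⊕0⊕1⊕0⊕1⊕0⊕0⊕0⊕1⊕1⊕0⊕0⊕1⊕0 = 0
Syndrome (s16...s1) = 01011 → position 11.

11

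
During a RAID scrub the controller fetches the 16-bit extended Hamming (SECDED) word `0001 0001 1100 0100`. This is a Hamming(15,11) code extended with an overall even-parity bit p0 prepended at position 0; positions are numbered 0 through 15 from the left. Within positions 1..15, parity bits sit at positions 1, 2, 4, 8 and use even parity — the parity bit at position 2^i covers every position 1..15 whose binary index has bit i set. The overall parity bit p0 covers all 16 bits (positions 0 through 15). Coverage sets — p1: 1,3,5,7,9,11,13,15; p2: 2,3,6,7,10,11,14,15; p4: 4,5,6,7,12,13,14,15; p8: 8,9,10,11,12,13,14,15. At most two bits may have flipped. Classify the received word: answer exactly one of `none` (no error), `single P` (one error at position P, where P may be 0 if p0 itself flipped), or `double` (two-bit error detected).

single 8

s1: b1⊕b3⊕b5⊕b7⊕b9⊕b11⊕b13⊕b15 = 0⊕1⊕0⊕1⊕1⊕0⊕1⊕0 = 0
s2: b2⊕b3⊕b6⊕b7⊕b10⊕b11⊕b14⊕b15 = 0⊕1⊕0⊕1⊕0⊕0⊕0⊕0 = 0
s4: b4⊕b5⊕b6⊕b7⊕b12⊕b13⊕b14⊕b15 = 0⊕0⊕0⊕1⊕0⊕1⊕0⊕0 = 0
s8: b8⊕b9⊕b10⊕b11⊕b12⊕b13⊕b14⊕b15 = 1⊕1⊕0⊕0⊕0⊕1⊕0⊕0 = 1
Syndrome (s8...s1) = 1000 → position 8.
Overall parity (XOR of all 16 bits, including p0): 0⊕0⊕0⊕1⊕0⊕0⊕0⊕1⊕1⊕1⊕0⊕0⊕0⊕1⊕0⊕0 = 1
Overall=1, syndrome position=8 → single-bit error at position 8.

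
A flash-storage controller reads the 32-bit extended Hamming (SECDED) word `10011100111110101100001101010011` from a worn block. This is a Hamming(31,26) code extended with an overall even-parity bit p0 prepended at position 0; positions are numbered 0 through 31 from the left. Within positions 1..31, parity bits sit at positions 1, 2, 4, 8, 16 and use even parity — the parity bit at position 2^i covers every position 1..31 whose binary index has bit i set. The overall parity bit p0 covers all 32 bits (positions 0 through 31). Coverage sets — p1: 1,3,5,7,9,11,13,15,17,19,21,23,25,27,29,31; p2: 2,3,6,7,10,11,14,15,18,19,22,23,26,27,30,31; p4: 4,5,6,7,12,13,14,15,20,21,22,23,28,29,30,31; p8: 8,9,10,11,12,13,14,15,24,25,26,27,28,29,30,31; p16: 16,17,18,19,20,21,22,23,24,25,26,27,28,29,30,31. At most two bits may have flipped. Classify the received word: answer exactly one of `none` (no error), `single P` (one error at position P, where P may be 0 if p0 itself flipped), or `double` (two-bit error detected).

double

s1: b1⊕b3⊕b5⊕b7⊕b9⊕b11⊕b13⊕b15⊕b17⊕b19⊕b21⊕b23⊕b25⊕b27⊕b29⊕b31 = 0⊕1⊕1⊕0⊕1⊕1⊕0⊕0⊕1⊕0⊕0⊕1⊕1⊕1⊕0⊕1 = 1
s2: b2⊕b3⊕b6⊕b7⊕b10⊕b11⊕b14⊕b15⊕b18⊕b19⊕b22⊕b23⊕b26⊕b27⊕b30⊕b31 = 0⊕1⊕0⊕0⊕1⊕1⊕1⊕0⊕0⊕0⊕1⊕1⊕0⊕1⊕1⊕1 = 1
s4: b4⊕b5⊕b6⊕b7⊕b12⊕b13⊕b14⊕b15⊕b20⊕b21⊕b22⊕b23⊕b28⊕b29⊕b30⊕b31 = 1⊕1⊕0⊕0⊕1⊕0⊕1⊕0⊕0⊕0⊕1⊕1⊕0⊕0⊕1⊕1 = 0
s8: b8⊕b9⊕b10⊕b11⊕b12⊕b13⊕b14⊕b15⊕b24⊕b25⊕b26⊕b27⊕b28⊕b29⊕b30⊕b31 = 1⊕1⊕1⊕1⊕1⊕0⊕1⊕0⊕0⊕1⊕0⊕1⊕0⊕0⊕1⊕1 = 0
s16: b16⊕b17⊕b18⊕b19⊕b20⊕b21⊕b22⊕b23⊕b24⊕b25⊕b26⊕b27⊕b28⊕b29⊕b30⊕b31 = 1⊕1⊕0⊕0⊕0⊕0⊕1⊕1⊕0⊕1⊕0⊕1⊕0⊕0⊕1⊕1 = 0
Syndrome (s16...s1) = 00011 → position 3.
Overall parity (XOR of all 32 bits, including p0): 1⊕0⊕0⊕1⊕1⊕1⊕0⊕0⊕1⊕1⊕1⊕1⊕1⊕0⊕1⊕0⊕1⊕1⊕0⊕0⊕0⊕0⊕1⊕1⊕0⊕1⊕0⊕1⊕0⊕0⊕1⊕1 = 0
Overall=0, syndrome position=3 → double-bit error detected (uncorrectable).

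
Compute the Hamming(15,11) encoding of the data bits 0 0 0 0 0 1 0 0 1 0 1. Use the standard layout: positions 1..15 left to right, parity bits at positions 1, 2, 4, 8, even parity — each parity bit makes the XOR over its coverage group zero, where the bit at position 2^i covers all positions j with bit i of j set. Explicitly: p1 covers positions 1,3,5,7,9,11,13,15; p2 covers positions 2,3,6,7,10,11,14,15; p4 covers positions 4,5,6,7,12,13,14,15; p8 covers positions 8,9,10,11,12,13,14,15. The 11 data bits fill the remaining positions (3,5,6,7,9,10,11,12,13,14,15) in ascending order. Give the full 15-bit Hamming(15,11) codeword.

Place data bits at non-power-of-two positions: b3=0, b5=0, b6=0, b7=0, b9=0, b10=1, b11=0, b12=0, b13=1, b14=0, b15=1.
p1 = XOR of data positions {3,5,7,9,11,13,15} = 0⊕0⊕0⊕0⊕0⊕1⊕1 = 0
p2 = XOR of data positions {3,6,7,10,11,14,15} = 0⊕0⊕0⊕1⊕0⊕0⊕1 = 0
p4 = XOR of data positions {5,6,7,12,13,14,15} = 0⊕0⊕0⊕0⊕1⊕0⊕1 = 0
p8 = XOR of data positions {9,10,11,12,13,14,15} = 0⊕1⊕0⊕0⊕1⊕0⊕1 = 1
Codeword b1..b15 = 000000010100101

000000010100101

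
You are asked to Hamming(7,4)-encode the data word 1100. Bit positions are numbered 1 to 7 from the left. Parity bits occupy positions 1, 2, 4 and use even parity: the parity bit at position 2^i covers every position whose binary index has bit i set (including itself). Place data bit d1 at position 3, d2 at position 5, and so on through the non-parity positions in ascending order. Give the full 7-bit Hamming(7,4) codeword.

Place data bits at non-power-of-two positions: b3=1, b5=1, b6=0, b7=0.
p1 = XOR of data positions {3,5,7} = 1⊕1⊕0 = 0
p2 = XOR of data positions {3,6,7} = 1⊕0⊕0 = 1
p4 = XOR of data positions {5,6,7} = 1⊕0⊕0 = 1
Codeword b1..b7 = 0111100

0111100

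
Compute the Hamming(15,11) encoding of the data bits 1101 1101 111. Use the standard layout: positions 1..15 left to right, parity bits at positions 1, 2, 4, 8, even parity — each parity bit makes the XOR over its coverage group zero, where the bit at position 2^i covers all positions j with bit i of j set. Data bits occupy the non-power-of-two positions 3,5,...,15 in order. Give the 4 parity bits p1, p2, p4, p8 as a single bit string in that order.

Place data bits at non-power-of-two positions: b3=1, b5=1, b6=0, b7=1, b9=1, b10=1, b11=0, b12=1, b13=1, b14=1, b15=1.
p1 = XOR of data positions {3,5,7,9,11,13,15} = 1⊕1⊕1⊕1⊕0⊕1⊕1 = 0
p2 = XOR of data positions {3,6,7,10,11,14,15} = 1⊕0⊕1⊕1⊕0⊕1⊕1 = 1
p4 = XOR of data positions {5,6,7,12,13,14,15} = 1⊕0⊕1⊕1⊕1⊕1⊕1 = 0
p8 = XOR of data positions {9,10,11,12,13,14,15} = 1⊕1⊕0⊕1⊕1⊕1⊕1 = 0
Parity bits p1,p2,p4,p8 = 0100

0100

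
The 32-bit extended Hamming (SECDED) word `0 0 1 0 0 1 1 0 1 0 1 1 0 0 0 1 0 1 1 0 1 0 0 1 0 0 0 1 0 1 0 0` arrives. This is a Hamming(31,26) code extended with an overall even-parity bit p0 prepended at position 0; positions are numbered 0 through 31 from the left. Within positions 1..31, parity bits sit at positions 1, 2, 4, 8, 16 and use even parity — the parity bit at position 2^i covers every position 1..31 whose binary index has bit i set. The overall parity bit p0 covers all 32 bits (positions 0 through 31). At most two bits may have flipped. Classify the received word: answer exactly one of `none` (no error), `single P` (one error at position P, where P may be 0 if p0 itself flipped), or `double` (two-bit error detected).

s1: b1⊕b3⊕b5⊕b7⊕b9⊕b11⊕b13⊕b15⊕b17⊕b19⊕b21⊕b23⊕b25⊕b27⊕b29⊕b31 = 0⊕0⊕1⊕0⊕0⊕1⊕0⊕1⊕1⊕0⊕0⊕1⊕0⊕1⊕1⊕0 = 1
s2: b2⊕b3⊕b6⊕b7⊕b10⊕b11⊕b14⊕b15⊕b18⊕b19⊕b22⊕b23⊕b26⊕b27⊕b30⊕b31 = 1⊕0⊕1⊕0⊕1⊕1⊕0⊕1⊕1⊕0⊕0⊕1⊕0⊕1⊕0⊕0 = 0
s4: b4⊕b5⊕b6⊕b7⊕b12⊕b13⊕b14⊕b15⊕b20⊕b21⊕b22⊕b23⊕b28⊕b29⊕b30⊕b31 = 0⊕1⊕1⊕0⊕0⊕0⊕0⊕1⊕1⊕0⊕0⊕1⊕0⊕1⊕0⊕0 = 0
s8: b8⊕b9⊕b10⊕b11⊕b12⊕b13⊕b14⊕b15⊕b24⊕b25⊕b26⊕b27⊕b28⊕b29⊕b30⊕b31 = 1⊕0⊕1⊕1⊕0⊕0⊕0⊕1⊕0⊕0⊕0⊕1⊕0⊕1⊕0⊕0 = 0
s16: b16⊕b17⊕b18⊕b19⊕b20⊕b21⊕b22⊕b23⊕b24⊕b25⊕b26⊕b27⊕b28⊕b29⊕b30⊕b31 = 0⊕1⊕1⊕0⊕1⊕0⊕0⊕1⊕0⊕0⊕0⊕1⊕0⊕1⊕0⊕0 = 0
Syndrome (s16...s1) = 00001 → position 1.
Overall parity (XOR of all 32 bits, including p0): 0⊕0⊕1⊕0⊕0⊕1⊕1⊕0⊕1⊕0⊕1⊕1⊕0⊕0⊕0⊕1⊕0⊕1⊕1⊕0⊕1⊕0⊕0⊕1⊕0⊕0⊕0⊕1⊕0⊕1⊕0⊕0 = 1
Overall=1, syndrome position=1 → single-bit error at position 1.

single 1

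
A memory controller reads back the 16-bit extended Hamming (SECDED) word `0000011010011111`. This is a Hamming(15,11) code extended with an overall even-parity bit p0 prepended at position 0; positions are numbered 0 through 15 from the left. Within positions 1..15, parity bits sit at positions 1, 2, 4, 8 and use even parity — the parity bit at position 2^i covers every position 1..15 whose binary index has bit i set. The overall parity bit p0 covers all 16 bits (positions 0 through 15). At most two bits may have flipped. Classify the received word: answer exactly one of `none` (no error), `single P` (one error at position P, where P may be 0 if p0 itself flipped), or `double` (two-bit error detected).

none

s1: b1⊕b3⊕b5⊕b7⊕b9⊕b11⊕b13⊕b15 = 0⊕0⊕1⊕0⊕0⊕1⊕1⊕1 = 0
s2: b2⊕b3⊕b6⊕b7⊕b10⊕b11⊕b14⊕b15 = 0⊕0⊕1⊕0⊕0⊕1⊕1⊕1 = 0
s4: b4⊕b5⊕b6⊕b7⊕b12⊕b13⊕b14⊕b15 = 0⊕1⊕1⊕0⊕1⊕1⊕1⊕1 = 0
s8: b8⊕b9⊕b10⊕b11⊕b12⊕b13⊕b14⊕b15 = 1⊕0⊕0⊕1⊕1⊕1⊕1⊕1 = 0
Syndrome (s8...s1) = 0000 → position 0 (no error).
Overall parity (XOR of all 16 bits, including p0): 0⊕0⊕0⊕0⊕0⊕1⊕1⊕0⊕1⊕0⊕0⊕1⊕1⊕1⊕1⊕1 = 0
Overall=0, syndrome position=0 → no error.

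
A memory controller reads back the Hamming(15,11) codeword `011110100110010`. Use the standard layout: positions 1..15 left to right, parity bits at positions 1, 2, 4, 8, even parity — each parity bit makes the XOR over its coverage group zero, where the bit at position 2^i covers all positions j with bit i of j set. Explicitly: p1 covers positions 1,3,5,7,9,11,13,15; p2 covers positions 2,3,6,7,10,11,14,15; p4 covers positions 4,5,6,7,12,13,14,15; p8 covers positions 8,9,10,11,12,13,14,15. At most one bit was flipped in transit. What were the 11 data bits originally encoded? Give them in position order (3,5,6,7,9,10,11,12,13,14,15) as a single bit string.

11010110010

s1: b1⊕b3⊕b5⊕b7⊕b9⊕b11⊕b13⊕b15 = 0⊕1⊕1⊕1⊕0⊕1⊕0⊕0 = 0
s2: b2⊕b3⊕b6⊕b7⊕b10⊕b11⊕b14⊕b15 = 1⊕1⊕0⊕1⊕1⊕1⊕1⊕0 = 0
s4: b4⊕b5⊕b6⊕b7⊕b12⊕b13⊕b14⊕b15 = 1⊕1⊕0⊕1⊕0⊕0⊕1⊕0 = 0
s8: b8⊕b9⊕b10⊕b11⊕b12⊕b13⊕b14⊕b15 = 0⊕0⊕1⊕1⊕0⊕0⊕1⊕0 = 1
Syndrome (s8...s1) = 1000 → position 8.
Flip bit 8: corrected codeword = 011110110110010
Data bits at positions 3,5,6,7,9,10,11,12,13,14,15: 11010110010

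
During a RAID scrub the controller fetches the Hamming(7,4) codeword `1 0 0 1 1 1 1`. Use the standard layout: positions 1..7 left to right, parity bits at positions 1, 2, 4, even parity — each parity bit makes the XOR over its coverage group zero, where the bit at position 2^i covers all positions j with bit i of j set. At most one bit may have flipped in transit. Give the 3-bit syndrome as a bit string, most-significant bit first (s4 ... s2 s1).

001

s1: b1⊕b3⊕b5⊕b7 = 1⊕0⊕1⊕1 = 1
s2: b2⊕b3⊕b6⊕b7 = 0⊕0⊕1⊕1 = 0
s4: b4⊕b5⊕b6⊕b7 = 1⊕1⊕1⊕1 = 0
Syndrome (s4...s1) = 001 → position 1.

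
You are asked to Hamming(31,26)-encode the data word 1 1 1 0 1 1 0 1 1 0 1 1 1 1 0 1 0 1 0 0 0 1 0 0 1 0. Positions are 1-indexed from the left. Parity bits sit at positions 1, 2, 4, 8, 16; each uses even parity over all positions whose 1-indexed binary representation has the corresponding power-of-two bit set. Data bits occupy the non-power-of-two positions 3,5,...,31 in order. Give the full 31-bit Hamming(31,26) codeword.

Place data bits at non-power-of-two positions: b3=1, b5=1, b6=1, b7=0, b9=1, b10=1, b11=0, b12=1, b13=1, b14=0, b15=1, b17=1, b18=1, b19=1, b20=0, b21=1, b22=0, b23=1, b24=0, b25=0, b26=0, b27=1, b28=0, b29=0, b30=1, b31=0.
p1 = XOR of data positions {3,5,7,9,11,13,15,17,19,21,23,25,27,29,31} = 1⊕1⊕0⊕1⊕0⊕1⊕1⊕1⊕1⊕1⊕1⊕0⊕1⊕0⊕0 = 0
p2 = XOR of data positions {3,6,7,10,11,14,15,18,19,22,23,26,27,30,31} = 1⊕1⊕0⊕1⊕0⊕0⊕1⊕1⊕1⊕0⊕1⊕0⊕1⊕1⊕0 = 1
p4 = XOR of data positions {5,6,7,12,13,14,15,20,21,22,23,28,29,30,31} = 1⊕1⊕0⊕1⊕1⊕0⊕1⊕0⊕1⊕0⊕1⊕0⊕0⊕1⊕0 = 0
p8 = XOR of data positions {9,10,11,12,13,14,15,24,25,26,27,28,29,30,31} = 1⊕1⊕0⊕1⊕1⊕0⊕1⊕0⊕0⊕0⊕1⊕0⊕0⊕1⊕0 = 1
p16 = XOR of data positions {17,18,19,20,21,22,23,24,25,26,27,28,29,30,31} = 1⊕1⊕1⊕0⊕1⊕0⊕1⊕0⊕0⊕0⊕1⊕0⊕0⊕1⊕0 = 1
Codeword b1..b31 = 0110110111011011111010100010010

0110110111011011111010100010010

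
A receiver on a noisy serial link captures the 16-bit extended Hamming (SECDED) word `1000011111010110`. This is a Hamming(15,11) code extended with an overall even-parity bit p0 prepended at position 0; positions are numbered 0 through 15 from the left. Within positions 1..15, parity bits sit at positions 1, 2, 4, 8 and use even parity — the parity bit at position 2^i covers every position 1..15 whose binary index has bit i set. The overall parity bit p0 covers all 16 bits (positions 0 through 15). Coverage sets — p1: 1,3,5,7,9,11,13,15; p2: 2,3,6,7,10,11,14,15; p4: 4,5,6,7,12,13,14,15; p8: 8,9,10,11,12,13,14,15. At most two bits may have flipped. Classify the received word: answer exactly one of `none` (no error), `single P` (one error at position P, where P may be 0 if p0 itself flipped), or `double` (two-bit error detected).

single 13

s1: b1⊕b3⊕b5⊕b7⊕b9⊕b11⊕b13⊕b15 = 0⊕0⊕1⊕1⊕1⊕1⊕1⊕0 = 1
s2: b2⊕b3⊕b6⊕b7⊕b10⊕b11⊕b14⊕b15 = 0⊕0⊕1⊕1⊕0⊕1⊕1⊕0 = 0
s4: b4⊕b5⊕b6⊕b7⊕b12⊕b13⊕b14⊕b15 = 0⊕1⊕1⊕1⊕0⊕1⊕1⊕0 = 1
s8: b8⊕b9⊕b10⊕b11⊕b12⊕b13⊕b14⊕b15 = 1⊕1⊕0⊕1⊕0⊕1⊕1⊕0 = 1
Syndrome (s8...s1) = 1101 → position 13.
Overall parity (XOR of all 16 bits, including p0): 1⊕0⊕0⊕0⊕0⊕1⊕1⊕1⊕1⊕1⊕0⊕1⊕0⊕1⊕1⊕0 = 1
Overall=1, syndrome position=13 → single-bit error at position 13.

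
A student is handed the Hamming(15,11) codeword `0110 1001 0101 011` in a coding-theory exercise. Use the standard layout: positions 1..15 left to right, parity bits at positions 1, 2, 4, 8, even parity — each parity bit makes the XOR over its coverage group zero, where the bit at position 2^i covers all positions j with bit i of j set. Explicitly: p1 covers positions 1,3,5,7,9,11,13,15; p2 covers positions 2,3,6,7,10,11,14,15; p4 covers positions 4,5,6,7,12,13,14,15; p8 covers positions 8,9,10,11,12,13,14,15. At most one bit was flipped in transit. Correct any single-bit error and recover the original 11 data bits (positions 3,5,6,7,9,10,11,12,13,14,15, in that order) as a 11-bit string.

11000111011

s1: b1⊕b3⊕b5⊕b7⊕b9⊕b11⊕b13⊕b15 = 0⊕1⊕1⊕0⊕0⊕0⊕0⊕1 = 1
s2: b2⊕b3⊕b6⊕b7⊕b10⊕b11⊕b14⊕b15 = 1⊕1⊕0⊕0⊕1⊕0⊕1⊕1 = 1
s4: b4⊕b5⊕b6⊕b7⊕b12⊕b13⊕b14⊕b15 = 0⊕1⊕0⊕0⊕1⊕0⊕1⊕1 = 0
s8: b8⊕b9⊕b10⊕b11⊕b12⊕b13⊕b14⊕b15 = 1⊕0⊕1⊕0⊕1⊕0⊕1⊕1 = 1
Syndrome (s8...s1) = 1011 → position 11.
Flip bit 11: corrected codeword = 011010010111011
Data bits at positions 3,5,6,7,9,10,11,12,13,14,15: 11000111011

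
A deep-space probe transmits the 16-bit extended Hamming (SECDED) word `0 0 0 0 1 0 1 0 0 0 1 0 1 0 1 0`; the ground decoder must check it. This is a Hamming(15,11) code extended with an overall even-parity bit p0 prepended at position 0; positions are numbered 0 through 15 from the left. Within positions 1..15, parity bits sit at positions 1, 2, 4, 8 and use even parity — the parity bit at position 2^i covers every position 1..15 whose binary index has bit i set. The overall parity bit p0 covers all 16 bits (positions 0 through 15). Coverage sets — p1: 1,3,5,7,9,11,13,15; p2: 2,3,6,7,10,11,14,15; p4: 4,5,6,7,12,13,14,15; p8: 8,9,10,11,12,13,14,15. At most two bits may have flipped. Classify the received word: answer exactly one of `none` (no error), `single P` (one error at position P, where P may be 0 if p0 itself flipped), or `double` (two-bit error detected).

single 10

s1: b1⊕b3⊕b5⊕b7⊕b9⊕b11⊕b13⊕b15 = 0⊕0⊕0⊕0⊕0⊕0⊕0⊕0 = 0
s2: b2⊕b3⊕b6⊕b7⊕b10⊕b11⊕b14⊕b15 = 0⊕0⊕1⊕0⊕1⊕0⊕1⊕0 = 1
s4: b4⊕b5⊕b6⊕b7⊕b12⊕b13⊕b14⊕b15 = 1⊕0⊕1⊕0⊕1⊕0⊕1⊕0 = 0
s8: b8⊕b9⊕b10⊕b11⊕b12⊕b13⊕b14⊕b15 = 0⊕0⊕1⊕0⊕1⊕0⊕1⊕0 = 1
Syndrome (s8...s1) = 1010 → position 10.
Overall parity (XOR of all 16 bits, including p0): 0⊕0⊕0⊕0⊕1⊕0⊕1⊕0⊕0⊕0⊕1⊕0⊕1⊕0⊕1⊕0 = 1
Overall=1, syndrome position=10 → single-bit error at position 10.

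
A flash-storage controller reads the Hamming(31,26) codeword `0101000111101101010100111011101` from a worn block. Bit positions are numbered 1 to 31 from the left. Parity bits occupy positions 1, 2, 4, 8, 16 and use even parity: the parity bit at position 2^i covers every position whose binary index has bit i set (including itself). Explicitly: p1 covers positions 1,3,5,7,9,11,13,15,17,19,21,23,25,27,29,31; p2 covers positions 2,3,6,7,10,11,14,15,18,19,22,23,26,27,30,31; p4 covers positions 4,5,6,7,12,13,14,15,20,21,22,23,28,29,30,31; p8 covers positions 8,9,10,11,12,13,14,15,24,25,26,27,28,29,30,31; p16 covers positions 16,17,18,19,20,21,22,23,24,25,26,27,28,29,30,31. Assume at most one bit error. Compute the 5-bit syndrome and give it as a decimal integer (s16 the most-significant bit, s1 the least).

0

s1: b1⊕b3⊕b5⊕b7⊕b9⊕b11⊕b13⊕b15⊕b17⊕b19⊕b21⊕b23⊕b25⊕b27⊕b29⊕b31 = 0⊕0⊕0⊕0⊕1⊕1⊕1⊕0⊕0⊕0⊕0⊕1⊕1⊕1⊕1⊕1 = 0
s2: b2⊕b3⊕b6⊕b7⊕b10⊕b11⊕b14⊕b15⊕b18⊕b19⊕b22⊕b23⊕b26⊕b27⊕b30⊕b31 = 1⊕0⊕0⊕0⊕1⊕1⊕1⊕0⊕1⊕0⊕0⊕1⊕0⊕1⊕0⊕1 = 0
s4: b4⊕b5⊕b6⊕b7⊕b12⊕b13⊕b14⊕b15⊕b20⊕b21⊕b22⊕b23⊕b28⊕b29⊕b30⊕b31 = 1⊕0⊕0⊕0⊕0⊕1⊕1⊕0⊕1⊕0⊕0⊕1⊕1⊕1⊕0⊕1 = 0
s8: b8⊕b9⊕b10⊕b11⊕b12⊕b13⊕b14⊕b15⊕b24⊕b25⊕b26⊕b27⊕b28⊕b29⊕b30⊕b31 = 1⊕1⊕1⊕1⊕0⊕1⊕1⊕0⊕1⊕1⊕0⊕1⊕1⊕1⊕0⊕1 = 0
s16: b16⊕b17⊕b18⊕b19⊕b20⊕b21⊕b22⊕b23⊕b24⊕b25⊕b26⊕b27⊕b28⊕b29⊕b30⊕b31 = 1⊕0⊕1⊕0⊕1⊕0⊕0⊕1⊕1⊕1⊕0⊕1⊕1⊕1⊕0⊕1 = 0
Syndrome (s16...s1) = 00000 → position 0 (no error).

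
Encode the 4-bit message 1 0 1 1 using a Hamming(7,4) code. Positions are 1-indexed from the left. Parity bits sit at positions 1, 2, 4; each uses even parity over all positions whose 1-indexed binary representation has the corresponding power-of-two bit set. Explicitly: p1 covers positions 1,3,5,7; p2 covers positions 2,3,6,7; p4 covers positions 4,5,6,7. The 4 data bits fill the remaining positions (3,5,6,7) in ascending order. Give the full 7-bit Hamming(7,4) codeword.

Place data bits at non-power-of-two positions: b3=1, b5=0, b6=1, b7=1.
p1 = XOR of data positions {3,5,7} = 1⊕0⊕1 = 0
p2 = XOR of data positions {3,6,7} = 1⊕1⊕1 = 1
p4 = XOR of data positions {5,6,7} = 0⊕1⊕1 = 0
Codeword b1..b7 = 0110011

0110011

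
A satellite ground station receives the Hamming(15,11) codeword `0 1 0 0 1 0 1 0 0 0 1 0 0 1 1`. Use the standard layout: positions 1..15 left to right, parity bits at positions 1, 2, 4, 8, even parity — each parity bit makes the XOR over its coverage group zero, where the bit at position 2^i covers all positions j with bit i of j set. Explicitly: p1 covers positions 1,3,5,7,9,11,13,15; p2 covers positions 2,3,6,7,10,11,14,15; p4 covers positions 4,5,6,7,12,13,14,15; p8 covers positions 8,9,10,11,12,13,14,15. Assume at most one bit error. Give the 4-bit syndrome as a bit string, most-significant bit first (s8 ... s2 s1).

s1: b1⊕b3⊕b5⊕b7⊕b9⊕b11⊕b13⊕b15 = 0⊕0⊕1⊕1⊕0⊕1⊕0⊕1 = 0
s2: b2⊕b3⊕b6⊕b7⊕b10⊕b11⊕b14⊕b15 = 1⊕0⊕0⊕1⊕0⊕1⊕1⊕1 = 1
s4: b4⊕b5⊕b6⊕b7⊕b12⊕b13⊕b14⊕b15 = 0⊕1⊕0⊕1⊕0⊕0⊕1⊕1 = 0
s8: b8⊕b9⊕b10⊕b11⊕b12⊕b13⊕b14⊕b15 = 0⊕0⊕0⊕1⊕0⊕0⊕1⊕1 = 1
Syndrome (s8...s1) = 1010 → position 10.

1010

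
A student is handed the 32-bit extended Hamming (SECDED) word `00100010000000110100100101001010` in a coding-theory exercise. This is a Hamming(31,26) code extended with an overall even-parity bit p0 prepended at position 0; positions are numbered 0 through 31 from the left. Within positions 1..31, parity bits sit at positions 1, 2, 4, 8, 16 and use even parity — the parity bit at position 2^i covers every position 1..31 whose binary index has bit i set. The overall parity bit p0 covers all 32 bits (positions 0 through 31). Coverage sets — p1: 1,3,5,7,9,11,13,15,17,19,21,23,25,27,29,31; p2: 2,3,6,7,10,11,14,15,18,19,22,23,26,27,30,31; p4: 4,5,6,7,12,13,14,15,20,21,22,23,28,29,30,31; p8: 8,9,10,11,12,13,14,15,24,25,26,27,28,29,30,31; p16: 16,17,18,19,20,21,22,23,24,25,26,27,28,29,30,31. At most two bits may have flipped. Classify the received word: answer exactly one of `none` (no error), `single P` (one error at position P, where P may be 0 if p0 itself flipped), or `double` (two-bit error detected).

s1: b1⊕b3⊕b5⊕b7⊕b9⊕b11⊕b13⊕b15⊕b17⊕b19⊕b21⊕b23⊕b25⊕b27⊕b29⊕b31 = 0⊕0⊕0⊕0⊕0⊕0⊕0⊕1⊕1⊕0⊕0⊕1⊕1⊕0⊕0⊕0 = 0
s2: b2⊕b3⊕b6⊕b7⊕b10⊕b11⊕b14⊕b15⊕b18⊕b19⊕b22⊕b23⊕b26⊕b27⊕b30⊕b31 = 1⊕0⊕1⊕0⊕0⊕0⊕1⊕1⊕0⊕0⊕0⊕1⊕0⊕0⊕1⊕0 = 0
s4: b4⊕b5⊕b6⊕b7⊕b12⊕b13⊕b14⊕b15⊕b20⊕b21⊕b22⊕b23⊕b28⊕b29⊕b30⊕b31 = 0⊕0⊕1⊕0⊕0⊕0⊕1⊕1⊕1⊕0⊕0⊕1⊕1⊕0⊕1⊕0 = 1
s8: b8⊕b9⊕b10⊕b11⊕b12⊕b13⊕b14⊕b15⊕b24⊕b25⊕b26⊕b27⊕b28⊕b29⊕b30⊕b31 = 0⊕0⊕0⊕0⊕0⊕0⊕1⊕1⊕0⊕1⊕0⊕0⊕1⊕0⊕1⊕0 = 1
s16: b16⊕b17⊕b18⊕b19⊕b20⊕b21⊕b22⊕b23⊕b24⊕b25⊕b26⊕b27⊕b28⊕b29⊕b30⊕b31 = 0⊕1⊕0⊕0⊕1⊕0⊕0⊕1⊕0⊕1⊕0⊕0⊕1⊕0⊕1⊕0 = 0
Syndrome (s16...s1) = 01100 → position 12.
Overall parity (XOR of all 32 bits, including p0): 0⊕0⊕1⊕0⊕0⊕0⊕1⊕0⊕0⊕0⊕0⊕0⊕0⊕0⊕1⊕1⊕0⊕1⊕0⊕0⊕1⊕0⊕0⊕1⊕0⊕1⊕0⊕0⊕1⊕0⊕1⊕0 = 0
Overall=0, syndrome position=12 → double-bit error detected (uncorrectable).

double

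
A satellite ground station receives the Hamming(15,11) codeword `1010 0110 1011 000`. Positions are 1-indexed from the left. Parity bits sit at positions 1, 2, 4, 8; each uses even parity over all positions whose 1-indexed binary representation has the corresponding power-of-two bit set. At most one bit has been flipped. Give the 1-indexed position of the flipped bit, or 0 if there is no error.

13

s1: b1⊕b3⊕b5⊕b7⊕b9⊕b11⊕b13⊕b15 = 1⊕1⊕0⊕1⊕1⊕1⊕0⊕0 = 1
s2: b2⊕b3⊕b6⊕b7⊕b10⊕b11⊕b14⊕b15 = 0⊕1⊕1⊕1⊕0⊕1⊕0⊕0 = 0
s4: b4⊕b5⊕b6⊕b7⊕b12⊕b13⊕b14⊕b15 = 0⊕0⊕1⊕1⊕1⊕0⊕0⊕0 = 1
s8: b8⊕b9⊕b10⊕b11⊕b12⊕b13⊕b14⊕b15 = 0⊕1⊕0⊕1⊕1⊕0⊕0⊕0 = 1
Syndrome (s8...s1) = 1101 → position 13.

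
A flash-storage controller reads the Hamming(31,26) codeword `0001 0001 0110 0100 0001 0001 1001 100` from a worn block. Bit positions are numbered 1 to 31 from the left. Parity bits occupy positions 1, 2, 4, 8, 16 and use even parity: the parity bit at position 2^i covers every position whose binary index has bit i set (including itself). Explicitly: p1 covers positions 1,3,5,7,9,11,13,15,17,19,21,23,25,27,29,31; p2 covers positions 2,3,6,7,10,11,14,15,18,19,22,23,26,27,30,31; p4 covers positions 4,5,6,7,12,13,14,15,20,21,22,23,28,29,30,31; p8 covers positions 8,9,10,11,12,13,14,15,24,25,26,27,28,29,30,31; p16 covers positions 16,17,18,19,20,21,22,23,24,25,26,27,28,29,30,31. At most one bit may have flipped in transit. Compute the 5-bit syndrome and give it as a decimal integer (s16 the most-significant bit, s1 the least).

23

s1: b1⊕b3⊕b5⊕b7⊕b9⊕b11⊕b13⊕b15⊕b17⊕b19⊕b21⊕b23⊕b25⊕b27⊕b29⊕b31 = 0⊕0⊕0⊕0⊕0⊕1⊕0⊕0⊕0⊕0⊕0⊕0⊕1⊕0⊕1⊕0 = 1
s2: b2⊕b3⊕b6⊕b7⊕b10⊕b11⊕b14⊕b15⊕b18⊕b19⊕b22⊕b23⊕b26⊕b27⊕b30⊕b31 = 0⊕0⊕0⊕0⊕1⊕1⊕1⊕0⊕0⊕0⊕0⊕0⊕0⊕0⊕0⊕0 = 1
s4: b4⊕b5⊕b6⊕b7⊕b12⊕b13⊕b14⊕b15⊕b20⊕b21⊕b22⊕b23⊕b28⊕b29⊕b30⊕b31 = 1⊕0⊕0⊕0⊕0⊕0⊕1⊕0⊕1⊕0⊕0⊕0⊕1⊕1⊕0⊕0 = 1
s8: b8⊕b9⊕b10⊕b11⊕b12⊕b13⊕b14⊕b15⊕b24⊕b25⊕b26⊕b27⊕b28⊕b29⊕b30⊕b31 = 1⊕0⊕1⊕1⊕0⊕0⊕1⊕0⊕1⊕1⊕0⊕0⊕1⊕1⊕0⊕0 = 0
s16: b16⊕b17⊕b18⊕b19⊕b20⊕b21⊕b22⊕b23⊕b24⊕b25⊕b26⊕b27⊕b28⊕b29⊕b30⊕b31 = 0⊕0⊕0⊕0⊕1⊕0⊕0⊕0⊕1⊕1⊕0⊕0⊕1⊕1⊕0⊕0 = 1
Syndrome (s16...s1) = 10111 → position 23.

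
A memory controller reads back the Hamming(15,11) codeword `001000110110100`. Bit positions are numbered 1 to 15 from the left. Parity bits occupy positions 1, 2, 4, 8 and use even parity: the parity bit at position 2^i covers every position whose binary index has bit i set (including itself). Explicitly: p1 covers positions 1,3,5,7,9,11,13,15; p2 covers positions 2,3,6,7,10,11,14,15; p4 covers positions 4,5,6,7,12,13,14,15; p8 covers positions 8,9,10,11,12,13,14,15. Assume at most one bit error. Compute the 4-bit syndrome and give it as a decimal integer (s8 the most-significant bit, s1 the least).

0

s1: b1⊕b3⊕b5⊕b7⊕b9⊕b11⊕b13⊕b15 = 0⊕1⊕0⊕1⊕0⊕1⊕1⊕0 = 0
s2: b2⊕b3⊕b6⊕b7⊕b10⊕b11⊕b14⊕b15 = 0⊕1⊕0⊕1⊕1⊕1⊕0⊕0 = 0
s4: b4⊕b5⊕b6⊕b7⊕b12⊕b13⊕b14⊕b15 = 0⊕0⊕0⊕1⊕0⊕1⊕0⊕0 = 0
s8: b8⊕b9⊕b10⊕b11⊕b12⊕b13⊕b14⊕b15 = 1⊕0⊕1⊕1⊕0⊕1⊕0⊕0 = 0
Syndrome (s8...s1) = 0000 → position 0 (no error).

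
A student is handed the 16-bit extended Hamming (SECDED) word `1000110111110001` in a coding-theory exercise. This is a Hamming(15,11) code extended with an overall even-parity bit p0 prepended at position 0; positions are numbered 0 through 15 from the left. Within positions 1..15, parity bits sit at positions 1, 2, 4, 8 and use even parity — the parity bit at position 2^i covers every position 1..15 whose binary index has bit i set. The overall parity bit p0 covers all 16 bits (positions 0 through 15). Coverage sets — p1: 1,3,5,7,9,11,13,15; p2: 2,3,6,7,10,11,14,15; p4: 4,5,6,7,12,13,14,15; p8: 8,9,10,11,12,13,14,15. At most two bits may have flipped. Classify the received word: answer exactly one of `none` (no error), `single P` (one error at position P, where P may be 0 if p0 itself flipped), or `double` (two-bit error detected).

single 9

s1: b1⊕b3⊕b5⊕b7⊕b9⊕b11⊕b13⊕b15 = 0⊕0⊕1⊕1⊕1⊕1⊕0⊕1 = 1
s2: b2⊕b3⊕b6⊕b7⊕b10⊕b11⊕b14⊕b15 = 0⊕0⊕0⊕1⊕1⊕1⊕0⊕1 = 0
s4: b4⊕b5⊕b6⊕b7⊕b12⊕b13⊕b14⊕b15 = 1⊕1⊕0⊕1⊕0⊕0⊕0⊕1 = 0
s8: b8⊕b9⊕b10⊕b11⊕b12⊕b13⊕b14⊕b15 = 1⊕1⊕1⊕1⊕0⊕0⊕0⊕1 = 1
Syndrome (s8...s1) = 1001 → position 9.
Overall parity (XOR of all 16 bits, including p0): 1⊕0⊕0⊕0⊕1⊕1⊕0⊕1⊕1⊕1⊕1⊕1⊕0⊕0⊕0⊕1 = 1
Overall=1, syndrome position=9 → single-bit error at position 9.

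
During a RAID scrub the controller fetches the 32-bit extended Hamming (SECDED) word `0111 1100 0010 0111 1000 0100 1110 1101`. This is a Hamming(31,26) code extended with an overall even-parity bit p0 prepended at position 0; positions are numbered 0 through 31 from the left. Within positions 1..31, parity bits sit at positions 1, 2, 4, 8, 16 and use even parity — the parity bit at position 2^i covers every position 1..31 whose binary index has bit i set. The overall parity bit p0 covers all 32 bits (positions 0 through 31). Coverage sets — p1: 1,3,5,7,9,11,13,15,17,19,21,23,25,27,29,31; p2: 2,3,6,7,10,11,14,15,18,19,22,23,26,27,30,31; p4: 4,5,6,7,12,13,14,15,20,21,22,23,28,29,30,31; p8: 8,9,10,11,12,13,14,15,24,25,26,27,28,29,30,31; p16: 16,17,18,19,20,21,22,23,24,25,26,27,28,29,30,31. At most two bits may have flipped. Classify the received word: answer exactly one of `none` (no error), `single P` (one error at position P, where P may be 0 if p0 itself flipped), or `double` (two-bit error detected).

s1: b1⊕b3⊕b5⊕b7⊕b9⊕b11⊕b13⊕b15⊕b17⊕b19⊕b21⊕b23⊕b25⊕b27⊕b29⊕b31 = 1⊕1⊕1⊕0⊕0⊕0⊕1⊕1⊕0⊕0⊕1⊕0⊕1⊕0⊕1⊕1 = 1
s2: b2⊕b3⊕b6⊕b7⊕b10⊕b11⊕b14⊕b15⊕b18⊕b19⊕b22⊕b23⊕b26⊕b27⊕b30⊕b31 = 1⊕1⊕0⊕0⊕1⊕0⊕1⊕1⊕0⊕0⊕0⊕0⊕1⊕0⊕0⊕1 = 1
s4: b4⊕b5⊕b6⊕b7⊕b12⊕b13⊕b14⊕b15⊕b20⊕b21⊕b22⊕b23⊕b28⊕b29⊕b30⊕b31 = 1⊕1⊕0⊕0⊕0⊕1⊕1⊕1⊕0⊕1⊕0⊕0⊕1⊕1⊕0⊕1 = 1
s8: b8⊕b9⊕b10⊕b11⊕b12⊕b13⊕b14⊕b15⊕b24⊕b25⊕b26⊕b27⊕b28⊕b29⊕b30⊕b31 = 0⊕0⊕1⊕0⊕0⊕1⊕1⊕1⊕1⊕1⊕1⊕0⊕1⊕1⊕0⊕1 = 0
s16: b16⊕b17⊕b18⊕b19⊕b20⊕b21⊕b22⊕b23⊕b24⊕b25⊕b26⊕b27⊕b28⊕b29⊕b30⊕b31 = 1⊕0⊕0⊕0⊕0⊕1⊕0⊕0⊕1⊕1⊕1⊕0⊕1⊕1⊕0⊕1 = 0
Syndrome (s16...s1) = 00111 → position 7.
Overall parity (XOR of all 32 bits, including p0): 0⊕1⊕1⊕1⊕1⊕1⊕0⊕0⊕0⊕0⊕1⊕0⊕0⊕1⊕1⊕1⊕1⊕0⊕0⊕0⊕0⊕1⊕0⊕0⊕1⊕1⊕1⊕0⊕1⊕1⊕0⊕1 = 1
Overall=1, syndrome position=7 → single-bit error at position 7.

single 7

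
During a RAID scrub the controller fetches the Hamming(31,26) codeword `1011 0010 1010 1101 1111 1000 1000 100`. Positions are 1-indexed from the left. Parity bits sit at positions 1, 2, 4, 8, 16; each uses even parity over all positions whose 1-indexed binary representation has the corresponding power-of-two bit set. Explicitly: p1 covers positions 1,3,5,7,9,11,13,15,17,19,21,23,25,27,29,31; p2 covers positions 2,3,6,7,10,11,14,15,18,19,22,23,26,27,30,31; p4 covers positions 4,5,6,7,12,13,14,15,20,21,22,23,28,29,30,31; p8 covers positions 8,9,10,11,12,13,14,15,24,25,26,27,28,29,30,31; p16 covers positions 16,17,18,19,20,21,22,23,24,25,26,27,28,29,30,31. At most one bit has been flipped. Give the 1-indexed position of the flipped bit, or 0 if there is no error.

s1: b1⊕b3⊕b5⊕b7⊕b9⊕b11⊕b13⊕b15⊕b17⊕b19⊕b21⊕b23⊕b25⊕b27⊕b29⊕b31 = 1⊕1⊕0⊕1⊕1⊕1⊕1⊕0⊕1⊕1⊕1⊕0⊕1⊕0⊕1⊕0 = 1
s2: b2⊕b3⊕b6⊕b7⊕b10⊕b11⊕b14⊕b15⊕b18⊕b19⊕b22⊕b23⊕b26⊕b27⊕b30⊕b31 = 0⊕1⊕0⊕1⊕0⊕1⊕1⊕0⊕1⊕1⊕0⊕0⊕0⊕0⊕0⊕0 = 0
s4: b4⊕b5⊕b6⊕b7⊕b12⊕b13⊕b14⊕b15⊕b20⊕b21⊕b22⊕b23⊕b28⊕b29⊕b30⊕b31 = 1⊕0⊕0⊕1⊕0⊕1⊕1⊕0⊕1⊕1⊕0⊕0⊕0⊕1⊕0⊕0 = 1
s8: b8⊕b9⊕b10⊕b11⊕b12⊕b13⊕b14⊕b15⊕b24⊕b25⊕b26⊕b27⊕b28⊕b29⊕b30⊕b31 = 0⊕1⊕0⊕1⊕0⊕1⊕1⊕0⊕0⊕1⊕0⊕0⊕0⊕1⊕0⊕0 = 0
s16: b16⊕b17⊕b18⊕b19⊕b20⊕b21⊕b22⊕b23⊕b24⊕b25⊕b26⊕b27⊕b28⊕b29⊕b30⊕b31 = 1⊕1⊕1⊕1⊕1⊕1⊕0⊕0⊕0⊕1⊕0⊕0⊕0⊕1⊕0⊕0 = 0
Syndrome (s16...s1) = 00101 → position 5.

5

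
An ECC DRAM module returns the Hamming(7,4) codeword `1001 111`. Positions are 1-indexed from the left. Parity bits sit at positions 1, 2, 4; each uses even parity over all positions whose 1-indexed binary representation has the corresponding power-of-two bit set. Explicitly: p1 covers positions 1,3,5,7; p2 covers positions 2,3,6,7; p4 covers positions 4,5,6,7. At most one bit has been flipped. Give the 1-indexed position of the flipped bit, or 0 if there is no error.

1

s1: b1⊕b3⊕b5⊕b7 = 1⊕0⊕1⊕1 = 1
s2: b2⊕b3⊕b6⊕b7 = 0⊕0⊕1⊕1 = 0
s4: b4⊕b5⊕b6⊕b7 = 1⊕1⊕1⊕1 = 0
Syndrome (s4...s1) = 001 → position 1.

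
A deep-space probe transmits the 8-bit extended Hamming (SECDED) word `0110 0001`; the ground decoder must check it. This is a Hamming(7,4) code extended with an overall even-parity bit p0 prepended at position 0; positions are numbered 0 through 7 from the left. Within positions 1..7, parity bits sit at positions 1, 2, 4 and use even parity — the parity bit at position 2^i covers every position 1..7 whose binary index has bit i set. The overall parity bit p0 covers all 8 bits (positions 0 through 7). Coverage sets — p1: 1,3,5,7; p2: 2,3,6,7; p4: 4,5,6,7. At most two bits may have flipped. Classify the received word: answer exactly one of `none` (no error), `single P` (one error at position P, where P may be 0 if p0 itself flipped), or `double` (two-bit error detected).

s1: b1⊕b3⊕b5⊕b7 = 1⊕0⊕0⊕1 = 0
s2: b2⊕b3⊕b6⊕b7 = 1⊕0⊕0⊕1 = 0
s4: b4⊕b5⊕b6⊕b7 = 0⊕0⊕0⊕1 = 1
Syndrome (s4...s1) = 100 → position 4.
Overall parity (XOR of all 8 bits, including p0): 0⊕1⊕1⊕0⊕0⊕0⊕0⊕1 = 1
Overall=1, syndrome position=4 → single-bit error at position 4.

single 4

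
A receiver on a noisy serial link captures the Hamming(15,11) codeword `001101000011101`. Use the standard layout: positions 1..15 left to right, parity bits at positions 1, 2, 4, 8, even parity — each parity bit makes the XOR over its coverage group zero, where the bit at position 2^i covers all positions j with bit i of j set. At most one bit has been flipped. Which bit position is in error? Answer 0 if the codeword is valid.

s1: b1⊕b3⊕b5⊕b7⊕b9⊕b11⊕b13⊕b15 = 0⊕1⊕0⊕0⊕0⊕1⊕1⊕1 = 0
s2: b2⊕b3⊕b6⊕b7⊕b10⊕b11⊕b14⊕b15 = 0⊕1⊕1⊕0⊕0⊕1⊕0⊕1 = 0
s4: b4⊕b5⊕b6⊕b7⊕b12⊕b13⊕b14⊕b15 = 1⊕0⊕1⊕0⊕1⊕1⊕0⊕1 = 1
s8: b8⊕b9⊕b10⊕b11⊕b12⊕b13⊕b14⊕b15 = 0⊕0⊕0⊕1⊕1⊕1⊕0⊕1 = 0
Syndrome (s8...s1) = 0100 → position 4.

4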